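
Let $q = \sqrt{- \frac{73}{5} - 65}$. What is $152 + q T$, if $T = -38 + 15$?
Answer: $152 - \frac{23 i \sqrt{1990}}{5} \approx 152.0 - 205.2 i$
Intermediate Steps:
$T = -23$
$q = \frac{i \sqrt{1990}}{5}$ ($q = \sqrt{\left(-73\right) \frac{1}{5} - 65} = \sqrt{- \frac{73}{5} - 65} = \sqrt{- \frac{398}{5}} = \frac{i \sqrt{1990}}{5} \approx 8.9219 i$)
$152 + q T = 152 + \frac{i \sqrt{1990}}{5} \left(-23\right) = 152 - \frac{23 i \sqrt{1990}}{5}$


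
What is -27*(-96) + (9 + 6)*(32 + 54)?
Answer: 3882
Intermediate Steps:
-27*(-96) + (9 + 6)*(32 + 54) = 2592 + 15*86 = 2592 + 1290 = 3882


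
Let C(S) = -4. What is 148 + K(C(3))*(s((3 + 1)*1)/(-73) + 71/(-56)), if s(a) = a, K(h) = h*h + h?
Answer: 135035/1022 ≈ 132.13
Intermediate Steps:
K(h) = h + h² (K(h) = h² + h = h + h²)
148 + K(C(3))*(s((3 + 1)*1)/(-73) + 71/(-56)) = 148 + (-4*(1 - 4))*(((3 + 1)*1)/(-73) + 71/(-56)) = 148 + (-4*(-3))*((4*1)*(-1/73) + 71*(-1/56)) = 148 + 12*(4*(-1/73) - 71/56) = 148 + 12*(-4/73 - 71/56) = 148 + 12*(-5407/4088) = 148 - 16221/1022 = 135035/1022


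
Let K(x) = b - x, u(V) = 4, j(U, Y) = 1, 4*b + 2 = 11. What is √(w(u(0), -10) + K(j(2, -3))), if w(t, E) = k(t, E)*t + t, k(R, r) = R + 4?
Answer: √149/2 ≈ 6.1033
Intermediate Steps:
b = 9/4 (b = -½ + (¼)*11 = -½ + 11/4 = 9/4 ≈ 2.2500)
k(R, r) = 4 + R
K(x) = 9/4 - x
w(t, E) = t + t*(4 + t) (w(t, E) = (4 + t)*t + t = t*(4 + t) + t = t + t*(4 + t))
√(w(u(0), -10) + K(j(2, -3))) = √(4*(5 + 4) + (9/4 - 1*1)) = √(4*9 + (9/4 - 1)) = √(36 + 5/4) = √(149/4) = √149/2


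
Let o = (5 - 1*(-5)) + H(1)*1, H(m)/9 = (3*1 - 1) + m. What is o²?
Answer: 1369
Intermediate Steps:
H(m) = 18 + 9*m (H(m) = 9*((3*1 - 1) + m) = 9*((3 - 1) + m) = 9*(2 + m) = 18 + 9*m)
o = 37 (o = (5 - 1*(-5)) + (18 + 9*1)*1 = (5 + 5) + (18 + 9)*1 = 10 + 27*1 = 10 + 27 = 37)
o² = 37² = 1369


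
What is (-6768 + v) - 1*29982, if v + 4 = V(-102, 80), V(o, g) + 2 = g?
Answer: -36676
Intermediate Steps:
V(o, g) = -2 + g
v = 74 (v = -4 + (-2 + 80) = -4 + 78 = 74)
(-6768 + v) - 1*29982 = (-6768 + 74) - 1*29982 = -6694 - 29982 = -36676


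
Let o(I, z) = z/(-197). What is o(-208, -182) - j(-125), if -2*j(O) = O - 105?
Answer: -22473/197 ≈ -114.08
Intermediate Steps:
o(I, z) = -z/197 (o(I, z) = z*(-1/197) = -z/197)
j(O) = 105/2 - O/2 (j(O) = -(O - 105)/2 = -(-105 + O)/2 = 105/2 - O/2)
o(-208, -182) - j(-125) = -1/197*(-182) - (105/2 - ½*(-125)) = 182/197 - (105/2 + 125/2) = 182/197 - 1*115 = 182/197 - 115 = -22473/197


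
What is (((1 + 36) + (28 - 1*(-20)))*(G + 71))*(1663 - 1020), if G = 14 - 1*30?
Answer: 3006025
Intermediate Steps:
G = -16 (G = 14 - 30 = -16)
(((1 + 36) + (28 - 1*(-20)))*(G + 71))*(1663 - 1020) = (((1 + 36) + (28 - 1*(-20)))*(-16 + 71))*(1663 - 1020) = ((37 + (28 + 20))*55)*643 = ((37 + 48)*55)*643 = (85*55)*643 = 4675*643 = 3006025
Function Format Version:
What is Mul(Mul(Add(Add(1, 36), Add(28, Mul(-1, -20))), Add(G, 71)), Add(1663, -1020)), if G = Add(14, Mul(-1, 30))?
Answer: 3006025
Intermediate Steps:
G = -16 (G = Add(14, -30) = -16)
Mul(Mul(Add(Add(1, 36), Add(28, Mul(-1, -20))), Add(G, 71)), Add(1663, -1020)) = Mul(Mul(Add(Add(1, 36), Add(28, Mul(-1, -20))), Add(-16, 71)), Add(1663, -1020)) = Mul(Mul(Add(37, Add(28, 20)), 55), 643) = Mul(Mul(Add(37, 48), 55), 643) = Mul(Mul(85, 55), 643) = Mul(4675, 643) = 3006025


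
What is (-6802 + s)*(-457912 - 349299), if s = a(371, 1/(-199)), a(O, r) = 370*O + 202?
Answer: -105478261370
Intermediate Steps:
a(O, r) = 202 + 370*O
s = 137472 (s = 202 + 370*371 = 202 + 137270 = 137472)
(-6802 + s)*(-457912 - 349299) = (-6802 + 137472)*(-457912 - 349299) = 130670*(-807211) = -105478261370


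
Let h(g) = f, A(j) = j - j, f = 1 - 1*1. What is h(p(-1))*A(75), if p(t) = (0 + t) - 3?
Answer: 0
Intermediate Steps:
p(t) = -3 + t (p(t) = t - 3 = -3 + t)
f = 0 (f = 1 - 1 = 0)
A(j) = 0
h(g) = 0
h(p(-1))*A(75) = 0*0 = 0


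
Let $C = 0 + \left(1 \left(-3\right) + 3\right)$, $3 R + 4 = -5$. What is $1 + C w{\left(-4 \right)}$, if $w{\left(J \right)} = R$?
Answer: $1$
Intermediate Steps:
$R = -3$ ($R = - \frac{4}{3} + \frac{1}{3} \left(-5\right) = - \frac{4}{3} - \frac{5}{3} = -3$)
$w{\left(J \right)} = -3$
$C = 0$ ($C = 0 + \left(-3 + 3\right) = 0 + 0 = 0$)
$1 + C w{\left(-4 \right)} = 1 + 0 \left(-3\right) = 1 + 0 = 1$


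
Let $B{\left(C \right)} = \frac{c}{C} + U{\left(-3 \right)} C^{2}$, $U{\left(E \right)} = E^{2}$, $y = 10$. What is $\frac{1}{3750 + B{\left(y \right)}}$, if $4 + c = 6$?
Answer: $\frac{5}{23251} \approx 0.00021504$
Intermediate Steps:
$c = 2$ ($c = -4 + 6 = 2$)
$B{\left(C \right)} = \frac{2}{C} + 9 C^{2}$ ($B{\left(C \right)} = \frac{2}{C} + \left(-3\right)^{2} C^{2} = \frac{2}{C} + 9 C^{2}$)
$\frac{1}{3750 + B{\left(y \right)}} = \frac{1}{3750 + \frac{2 + 9 \cdot 10^{3}}{10}} = \frac{1}{3750 + \frac{2 + 9 \cdot 1000}{10}} = \frac{1}{3750 + \frac{2 + 9000}{10}} = \frac{1}{3750 + \frac{1}{10} \cdot 9002} = \frac{1}{3750 + \frac{4501}{5}} = \frac{1}{\frac{23251}{5}} = \frac{5}{23251}$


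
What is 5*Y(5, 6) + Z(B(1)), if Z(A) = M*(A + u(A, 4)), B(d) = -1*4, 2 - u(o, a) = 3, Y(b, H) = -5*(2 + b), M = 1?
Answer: -180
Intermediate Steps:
Y(b, H) = -10 - 5*b
u(o, a) = -1 (u(o, a) = 2 - 1*3 = 2 - 3 = -1)
B(d) = -4
Z(A) = -1 + A (Z(A) = 1*(A - 1) = 1*(-1 + A) = -1 + A)
5*Y(5, 6) + Z(B(1)) = 5*(-10 - 5*5) + (-1 - 4) = 5*(-10 - 25) - 5 = 5*(-35) - 5 = -175 - 5 = -180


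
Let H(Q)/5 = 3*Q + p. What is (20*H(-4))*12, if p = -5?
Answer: -20400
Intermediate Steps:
H(Q) = -25 + 15*Q (H(Q) = 5*(3*Q - 5) = 5*(-5 + 3*Q) = -25 + 15*Q)
(20*H(-4))*12 = (20*(-25 + 15*(-4)))*12 = (20*(-25 - 60))*12 = (20*(-85))*12 = -1700*12 = -20400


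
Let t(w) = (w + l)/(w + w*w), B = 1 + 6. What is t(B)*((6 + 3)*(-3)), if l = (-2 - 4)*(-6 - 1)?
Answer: -189/8 ≈ -23.625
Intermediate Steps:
B = 7
l = 42 (l = -6*(-7) = 42)
t(w) = (42 + w)/(w + w²) (t(w) = (w + 42)/(w + w*w) = (42 + w)/(w + w²))
t(B)*((6 + 3)*(-3)) = ((42 + 7)/(7*(1 + 7)))*((6 + 3)*(-3)) = ((⅐)*49/8)*(9*(-3)) = ((⅐)*(⅛)*49)*(-27) = (7/8)*(-27) = -189/8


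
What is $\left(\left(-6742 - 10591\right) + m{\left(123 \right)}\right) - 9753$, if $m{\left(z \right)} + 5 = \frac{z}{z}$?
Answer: $-27090$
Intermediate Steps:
$m{\left(z \right)} = -4$ ($m{\left(z \right)} = -5 + \frac{z}{z} = -5 + 1 = -4$)
$\left(\left(-6742 - 10591\right) + m{\left(123 \right)}\right) - 9753 = \left(\left(-6742 - 10591\right) - 4\right) - 9753 = \left(-17333 - 4\right) - 9753 = -17337 - 9753 = -27090$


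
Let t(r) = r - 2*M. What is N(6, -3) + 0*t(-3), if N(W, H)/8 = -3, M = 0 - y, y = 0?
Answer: -24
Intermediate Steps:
M = 0 (M = 0 - 1*0 = 0 + 0 = 0)
N(W, H) = -24 (N(W, H) = 8*(-3) = -24)
t(r) = r (t(r) = r - 2*0 = r + 0 = r)
N(6, -3) + 0*t(-3) = -24 + 0*(-3) = -24 + 0 = -24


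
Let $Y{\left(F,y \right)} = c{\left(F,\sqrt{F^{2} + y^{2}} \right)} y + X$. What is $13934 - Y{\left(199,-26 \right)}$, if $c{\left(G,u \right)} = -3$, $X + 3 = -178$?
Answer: $14037$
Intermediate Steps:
$X = -181$ ($X = -3 - 178 = -181$)
$Y{\left(F,y \right)} = -181 - 3 y$ ($Y{\left(F,y \right)} = - 3 y - 181 = -181 - 3 y$)
$13934 - Y{\left(199,-26 \right)} = 13934 - \left(-181 - -78\right) = 13934 - \left(-181 + 78\right) = 13934 - -103 = 13934 + 103 = 14037$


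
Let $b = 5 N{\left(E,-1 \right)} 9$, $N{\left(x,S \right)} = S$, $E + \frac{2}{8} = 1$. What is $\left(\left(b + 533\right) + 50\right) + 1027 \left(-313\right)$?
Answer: $-320913$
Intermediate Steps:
$E = \frac{3}{4}$ ($E = - \frac{1}{4} + 1 = \frac{3}{4} \approx 0.75$)
$b = -45$ ($b = 5 \left(-1\right) 9 = \left(-5\right) 9 = -45$)
$\left(\left(b + 533\right) + 50\right) + 1027 \left(-313\right) = \left(\left(-45 + 533\right) + 50\right) + 1027 \left(-313\right) = \left(488 + 50\right) - 321451 = 538 - 321451 = -320913$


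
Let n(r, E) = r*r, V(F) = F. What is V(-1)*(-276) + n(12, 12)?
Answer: 420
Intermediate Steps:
n(r, E) = r²
V(-1)*(-276) + n(12, 12) = -1*(-276) + 12² = 276 + 144 = 420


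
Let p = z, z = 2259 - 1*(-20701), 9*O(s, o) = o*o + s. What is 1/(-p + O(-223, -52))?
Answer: -3/68053 ≈ -4.4083e-5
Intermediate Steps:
O(s, o) = s/9 + o²/9 (O(s, o) = (o*o + s)/9 = (o² + s)/9 = (s + o²)/9 = s/9 + o²/9)
z = 22960 (z = 2259 + 20701 = 22960)
p = 22960
1/(-p + O(-223, -52)) = 1/(-1*22960 + ((⅑)*(-223) + (⅑)*(-52)²)) = 1/(-22960 + (-223/9 + (⅑)*2704)) = 1/(-22960 + (-223/9 + 2704/9)) = 1/(-22960 + 827/3) = 1/(-68053/3) = -3/68053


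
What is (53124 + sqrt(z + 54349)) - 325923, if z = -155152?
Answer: -272799 + I*sqrt(100803) ≈ -2.728e+5 + 317.5*I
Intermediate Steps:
(53124 + sqrt(z + 54349)) - 325923 = (53124 + sqrt(-155152 + 54349)) - 325923 = (53124 + sqrt(-100803)) - 325923 = (53124 + I*sqrt(100803)) - 325923 = -272799 + I*sqrt(100803)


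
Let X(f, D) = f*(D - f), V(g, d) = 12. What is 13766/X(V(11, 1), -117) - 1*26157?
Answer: -20252401/774 ≈ -26166.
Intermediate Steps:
13766/X(V(11, 1), -117) - 1*26157 = 13766/((12*(-117 - 1*12))) - 1*26157 = 13766/((12*(-117 - 12))) - 26157 = 13766/((12*(-129))) - 26157 = 13766/(-1548) - 26157 = 13766*(-1/1548) - 26157 = -6883/774 - 26157 = -20252401/774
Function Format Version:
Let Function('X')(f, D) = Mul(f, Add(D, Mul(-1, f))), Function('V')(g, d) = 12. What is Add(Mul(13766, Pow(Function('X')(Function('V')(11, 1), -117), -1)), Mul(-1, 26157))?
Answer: Rational(-20252401, 774) ≈ -26166.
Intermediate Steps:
Add(Mul(13766, Pow(Function('X')(Function('V')(11, 1), -117), -1)), Mul(-1, 26157)) = Add(Mul(13766, Pow(Mul(12, Add(-117, Mul(-1, 12))), -1)), Mul(-1, 26157)) = Add(Mul(13766, Pow(Mul(12, Add(-117, -12)), -1)), -26157) = Add(Mul(13766, Pow(Mul(12, -129), -1)), -26157) = Add(Mul(13766, Pow(-1548, -1)), -26157) = Add(Mul(13766, Rational(-1, 1548)), -26157) = Add(Rational(-6883, 774), -26157) = Rational(-20252401, 774)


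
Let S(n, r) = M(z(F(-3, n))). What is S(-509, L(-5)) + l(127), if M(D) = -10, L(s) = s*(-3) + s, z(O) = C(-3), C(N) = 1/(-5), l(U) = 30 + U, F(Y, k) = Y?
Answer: 147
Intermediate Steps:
C(N) = -⅕
z(O) = -⅕
L(s) = -2*s (L(s) = -3*s + s = -2*s)
S(n, r) = -10
S(-509, L(-5)) + l(127) = -10 + (30 + 127) = -10 + 157 = 147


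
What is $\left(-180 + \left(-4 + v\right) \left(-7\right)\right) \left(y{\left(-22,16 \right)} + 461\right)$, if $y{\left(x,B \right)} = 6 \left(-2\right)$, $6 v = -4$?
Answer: $- \frac{198458}{3} \approx -66153.0$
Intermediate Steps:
$v = - \frac{2}{3}$ ($v = \frac{1}{6} \left(-4\right) = - \frac{2}{3} \approx -0.66667$)
$y{\left(x,B \right)} = -12$
$\left(-180 + \left(-4 + v\right) \left(-7\right)\right) \left(y{\left(-22,16 \right)} + 461\right) = \left(-180 + \left(-4 - \frac{2}{3}\right) \left(-7\right)\right) \left(-12 + 461\right) = \left(-180 - - \frac{98}{3}\right) 449 = \left(-180 + \frac{98}{3}\right) 449 = \left(- \frac{442}{3}\right) 449 = - \frac{198458}{3}$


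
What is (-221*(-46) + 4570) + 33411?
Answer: 48147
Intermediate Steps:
(-221*(-46) + 4570) + 33411 = (10166 + 4570) + 33411 = 14736 + 33411 = 48147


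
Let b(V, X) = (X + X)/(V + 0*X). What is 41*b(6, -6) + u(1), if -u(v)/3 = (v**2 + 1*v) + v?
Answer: -91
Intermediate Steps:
u(v) = -6*v - 3*v**2 (u(v) = -3*((v**2 + 1*v) + v) = -3*((v**2 + v) + v) = -3*((v + v**2) + v) = -3*(v**2 + 2*v) = -6*v - 3*v**2)
b(V, X) = 2*X/V (b(V, X) = (2*X)/(V + 0) = (2*X)/V = 2*X/V)
41*b(6, -6) + u(1) = 41*(2*(-6)/6) - 3*1*(2 + 1) = 41*(2*(-6)*(1/6)) - 3*1*3 = 41*(-2) - 9 = -82 - 9 = -91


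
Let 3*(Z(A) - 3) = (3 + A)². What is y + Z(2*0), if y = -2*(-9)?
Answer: 24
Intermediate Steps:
Z(A) = 3 + (3 + A)²/3
y = 18
y + Z(2*0) = 18 + (3 + (3 + 2*0)²/3) = 18 + (3 + (3 + 0)²/3) = 18 + (3 + (⅓)*3²) = 18 + (3 + (⅓)*9) = 18 + (3 + 3) = 18 + 6 = 24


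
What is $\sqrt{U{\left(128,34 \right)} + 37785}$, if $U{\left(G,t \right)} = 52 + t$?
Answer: $\sqrt{37871} \approx 194.6$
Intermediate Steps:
$\sqrt{U{\left(128,34 \right)} + 37785} = \sqrt{\left(52 + 34\right) + 37785} = \sqrt{86 + 37785} = \sqrt{37871}$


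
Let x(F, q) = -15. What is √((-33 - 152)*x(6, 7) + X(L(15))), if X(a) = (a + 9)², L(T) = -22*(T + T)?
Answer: 4*√26661 ≈ 653.13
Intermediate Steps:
L(T) = -44*T
X(a) = (9 + a)²
√((-33 - 152)*x(6, 7) + X(L(15))) = √((-33 - 152)*(-15) + (9 - 44*15)²) = √(-185*(-15) + (9 - 660)²) = √(2775 + (-651)²) = √(2775 + 423801) = √426576 = 4*√26661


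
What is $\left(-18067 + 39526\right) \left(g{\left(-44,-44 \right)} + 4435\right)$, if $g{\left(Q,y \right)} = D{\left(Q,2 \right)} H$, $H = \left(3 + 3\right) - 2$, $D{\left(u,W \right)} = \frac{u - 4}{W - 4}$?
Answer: $97230729$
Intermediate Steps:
$D{\left(u,W \right)} = \frac{-4 + u}{-4 + W}$
$H = 4$ ($H = 6 - 2 = 4$)
$g{\left(Q,y \right)} = 8 - 2 Q$ ($g{\left(Q,y \right)} = \frac{-4 + Q}{-4 + 2} \cdot 4 = \frac{-4 + Q}{-2} \cdot 4 = - \frac{-4 + Q}{2} \cdot 4 = \left(2 - \frac{Q}{2}\right) 4 = 8 - 2 Q$)
$\left(-18067 + 39526\right) \left(g{\left(-44,-44 \right)} + 4435\right) = \left(-18067 + 39526\right) \left(\left(8 - -88\right) + 4435\right) = 21459 \left(\left(8 + 88\right) + 4435\right) = 21459 \left(96 + 4435\right) = 21459 \cdot 4531 = 97230729$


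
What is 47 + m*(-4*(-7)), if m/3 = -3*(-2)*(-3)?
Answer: -1465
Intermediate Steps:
m = -54 (m = 3*(-3*(-2)*(-3)) = 3*(6*(-3)) = 3*(-18) = -54)
47 + m*(-4*(-7)) = 47 - (-216)*(-7) = 47 - 54*28 = 47 - 1512 = -1465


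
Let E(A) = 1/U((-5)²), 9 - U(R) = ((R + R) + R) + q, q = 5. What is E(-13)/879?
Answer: -1/62409 ≈ -1.6023e-5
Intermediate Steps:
U(R) = 4 - 3*R (U(R) = 9 - (((R + R) + R) + 5) = 9 - ((2*R + R) + 5) = 9 - (3*R + 5) = 9 - (5 + 3*R) = 9 + (-5 - 3*R) = 4 - 3*R)
E(A) = -1/71 (E(A) = 1/(4 - 3*(-5)²) = 1/(4 - 3*25) = 1/(4 - 75) = 1/(-71) = -1/71)
E(-13)/879 = -1/71/879 = -1/71*1/879 = -1/62409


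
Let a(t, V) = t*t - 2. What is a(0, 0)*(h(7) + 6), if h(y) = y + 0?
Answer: -26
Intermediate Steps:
a(t, V) = -2 + t² (a(t, V) = t² - 2 = -2 + t²)
h(y) = y
a(0, 0)*(h(7) + 6) = (-2 + 0²)*(7 + 6) = (-2 + 0)*13 = -2*13 = -26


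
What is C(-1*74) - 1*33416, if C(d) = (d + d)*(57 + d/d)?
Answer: -42000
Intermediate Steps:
C(d) = 116*d (C(d) = (2*d)*(57 + 1) = (2*d)*58 = 116*d)
C(-1*74) - 1*33416 = 116*(-1*74) - 1*33416 = 116*(-74) - 33416 = -8584 - 33416 = -42000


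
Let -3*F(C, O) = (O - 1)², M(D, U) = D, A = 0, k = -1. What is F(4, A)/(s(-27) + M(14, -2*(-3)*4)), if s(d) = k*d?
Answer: -1/123 ≈ -0.0081301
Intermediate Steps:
s(d) = -d
F(C, O) = -(-1 + O)²/3 (F(C, O) = -(O - 1)²/3 = -(-1 + O)²/3)
F(4, A)/(s(-27) + M(14, -2*(-3)*4)) = (-(-1 + 0)²/3)/(-1*(-27) + 14) = (-⅓*(-1)²)/(27 + 14) = -⅓*1/41 = -1/123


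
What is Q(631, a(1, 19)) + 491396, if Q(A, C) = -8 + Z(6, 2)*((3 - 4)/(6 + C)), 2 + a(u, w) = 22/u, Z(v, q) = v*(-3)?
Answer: 6388053/13 ≈ 4.9139e+5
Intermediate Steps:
Z(v, q) = -3*v
a(u, w) = -2 + 22/u
Q(A, C) = -8 + 18/(6 + C) (Q(A, C) = -8 + (-3*6)*((3 - 4)/(6 + C)) = -8 - (-18)/(6 + C) = -8 + 18/(6 + C))
Q(631, a(1, 19)) + 491396 = 2*(-15 - 4*(-2 + 22/1))/(6 + (-2 + 22/1)) + 491396 = 2*(-15 - 4*(-2 + 22*1))/(6 + (-2 + 22*1)) + 491396 = 2*(-15 - 4*(-2 + 22))/(6 + (-2 + 22)) + 491396 = 2*(-15 - 4*20)/(6 + 20) + 491396 = 2*(-15 - 80)/26 + 491396 = 2*(1/26)*(-95) + 491396 = -95/13 + 491396 = 6388053/13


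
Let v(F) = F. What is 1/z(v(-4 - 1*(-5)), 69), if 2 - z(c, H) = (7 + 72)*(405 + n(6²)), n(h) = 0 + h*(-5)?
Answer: -1/17773 ≈ -5.6265e-5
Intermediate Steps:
n(h) = -5*h (n(h) = 0 - 5*h = -5*h)
z(c, H) = -17773 (z(c, H) = 2 - (7 + 72)*(405 - 5*6²) = 2 - 79*(405 - 5*36) = 2 - 79*(405 - 180) = 2 - 79*225 = 2 - 1*17775 = 2 - 17775 = -17773)
1/z(v(-4 - 1*(-5)), 69) = 1/(-17773) = -1/17773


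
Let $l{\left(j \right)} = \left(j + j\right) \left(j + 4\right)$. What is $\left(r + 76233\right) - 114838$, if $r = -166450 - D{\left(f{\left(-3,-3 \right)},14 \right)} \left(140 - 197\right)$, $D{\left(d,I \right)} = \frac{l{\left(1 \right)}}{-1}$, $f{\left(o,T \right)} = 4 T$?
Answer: $-205625$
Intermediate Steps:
$l{\left(j \right)} = 2 j \left(4 + j\right)$
$D{\left(d,I \right)} = -10$ ($D{\left(d,I \right)} = \frac{2 \cdot 1 \left(4 + 1\right)}{-1} = 2 \cdot 1 \cdot 5 \left(-1\right) = 10 \left(-1\right) = -10$)
$r = -167020$ ($r = -166450 - - 10 \left(140 - 197\right) = -166450 - \left(-10\right) \left(-57\right) = -166450 - 570 = -167020$)
$\left(r + 76233\right) - 114838 = \left(-167020 + 76233\right) - 114838 = -90787 - 114838 = -205625$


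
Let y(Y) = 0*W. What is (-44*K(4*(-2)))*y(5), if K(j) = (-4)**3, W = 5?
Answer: 0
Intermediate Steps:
y(Y) = 0 (y(Y) = 0*5 = 0)
K(j) = -64
(-44*K(4*(-2)))*y(5) = -44*(-64)*0 = 2816*0 = 0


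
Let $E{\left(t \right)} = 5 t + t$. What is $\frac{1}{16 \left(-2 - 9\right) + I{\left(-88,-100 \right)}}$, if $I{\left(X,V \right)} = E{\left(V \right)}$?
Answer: $- \frac{1}{776} \approx -0.0012887$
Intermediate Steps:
$E{\left(t \right)} = 6 t$
$I{\left(X,V \right)} = 6 V$
$\frac{1}{16 \left(-2 - 9\right) + I{\left(-88,-100 \right)}} = \frac{1}{16 \left(-2 - 9\right) + 6 \left(-100\right)} = \frac{1}{16 \left(-11\right) - 600} = \frac{1}{-176 - 600} = \frac{1}{-776} = - \frac{1}{776}$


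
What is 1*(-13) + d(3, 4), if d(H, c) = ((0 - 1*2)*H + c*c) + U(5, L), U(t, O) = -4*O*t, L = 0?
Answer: -3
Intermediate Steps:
U(t, O) = -4*O*t
d(H, c) = c² - 2*H (d(H, c) = ((0 - 1*2)*H + c*c) - 4*0*5 = ((0 - 2)*H + c²) + 0 = (-2*H + c²) + 0 = (c² - 2*H) + 0 = c² - 2*H)
1*(-13) + d(3, 4) = 1*(-13) + (4² - 2*3) = -13 + (16 - 6) = -13 + 10 = -3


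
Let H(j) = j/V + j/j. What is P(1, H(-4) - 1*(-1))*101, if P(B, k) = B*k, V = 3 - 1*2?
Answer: -202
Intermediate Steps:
V = 1 (V = 3 - 2 = 1)
H(j) = 1 + j (H(j) = j/1 + j/j = j*1 + 1 = j + 1 = 1 + j)
P(1, H(-4) - 1*(-1))*101 = (1*((1 - 4) - 1*(-1)))*101 = (1*(-3 + 1))*101 = (1*(-2))*101 = -2*101 = -202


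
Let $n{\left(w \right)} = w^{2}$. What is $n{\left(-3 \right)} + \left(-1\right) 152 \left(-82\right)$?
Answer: $12473$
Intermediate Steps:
$n{\left(-3 \right)} + \left(-1\right) 152 \left(-82\right) = \left(-3\right)^{2} + \left(-1\right) 152 \left(-82\right) = 9 - -12464 = 9 + 12464 = 12473$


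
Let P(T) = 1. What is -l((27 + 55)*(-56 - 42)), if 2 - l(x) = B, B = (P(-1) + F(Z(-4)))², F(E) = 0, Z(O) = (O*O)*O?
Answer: -1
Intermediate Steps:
Z(O) = O³ (Z(O) = O²*O = O³)
B = 1 (B = (1 + 0)² = 1² = 1)
l(x) = 1 (l(x) = 2 - 1*1 = 2 - 1 = 1)
-l((27 + 55)*(-56 - 42)) = -1*1 = -1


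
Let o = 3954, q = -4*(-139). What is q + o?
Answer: 4510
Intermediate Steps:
q = 556
q + o = 556 + 3954 = 4510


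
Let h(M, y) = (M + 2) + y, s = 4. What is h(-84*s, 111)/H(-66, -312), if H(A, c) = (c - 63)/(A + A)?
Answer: -9812/125 ≈ -78.496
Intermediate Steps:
H(A, c) = (-63 + c)/(2*A) (H(A, c) = (-63 + c)/((2*A)) = (-63 + c)*(1/(2*A)) = (-63 + c)/(2*A))
h(M, y) = 2 + M + y (h(M, y) = (2 + M) + y = 2 + M + y)
h(-84*s, 111)/H(-66, -312) = (2 - 84*4 + 111)/(((½)*(-63 - 312)/(-66))) = (2 - 336 + 111)/(((½)*(-1/66)*(-375))) = -223/125/44 = -223*44/125 = -9812/125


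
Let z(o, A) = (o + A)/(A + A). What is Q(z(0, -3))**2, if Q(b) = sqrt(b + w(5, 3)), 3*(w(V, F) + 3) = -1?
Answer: -17/6 ≈ -2.8333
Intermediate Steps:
z(o, A) = (A + o)/(2*A) (z(o, A) = (A + o)/((2*A)) = (A + o)*(1/(2*A)) = (A + o)/(2*A))
w(V, F) = -10/3 (w(V, F) = -3 + (1/3)*(-1) = -3 - 1/3 = -10/3)
Q(b) = sqrt(-10/3 + b) (Q(b) = sqrt(b - 10/3) = sqrt(-10/3 + b))
Q(z(0, -3))**2 = (sqrt(-30 + 9*((1/2)*(-3 + 0)/(-3)))/3)**2 = (sqrt(-30 + 9*((1/2)*(-1/3)*(-3)))/3)**2 = (sqrt(-30 + 9*(1/2))/3)**2 = (sqrt(-30 + 9/2)/3)**2 = (sqrt(-51/2)/3)**2 = ((I*sqrt(102)/2)/3)**2 = (I*sqrt(102)/6)**2 = -17/6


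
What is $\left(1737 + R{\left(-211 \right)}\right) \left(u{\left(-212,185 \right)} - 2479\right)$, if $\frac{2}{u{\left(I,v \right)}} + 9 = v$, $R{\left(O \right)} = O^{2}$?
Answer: $- \frac{5045614479}{44} \approx -1.1467 \cdot 10^{8}$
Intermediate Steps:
$u{\left(I,v \right)} = \frac{2}{-9 + v}$
$\left(1737 + R{\left(-211 \right)}\right) \left(u{\left(-212,185 \right)} - 2479\right) = \left(1737 + \left(-211\right)^{2}\right) \left(\frac{2}{-9 + 185} - 2479\right) = \left(1737 + 44521\right) \left(\frac{2}{176} - 2479\right) = 46258 \left(2 \cdot \frac{1}{176} - 2479\right) = 46258 \left(\frac{1}{88} - 2479\right) = 46258 \left(- \frac{218151}{88}\right) = - \frac{5045614479}{44}$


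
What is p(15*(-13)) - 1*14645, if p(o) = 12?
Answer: -14633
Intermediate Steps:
p(15*(-13)) - 1*14645 = 12 - 1*14645 = 12 - 14645 = -14633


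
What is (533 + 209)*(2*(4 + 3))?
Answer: 10388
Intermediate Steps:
(533 + 209)*(2*(4 + 3)) = 742*(2*7) = 742*14 = 10388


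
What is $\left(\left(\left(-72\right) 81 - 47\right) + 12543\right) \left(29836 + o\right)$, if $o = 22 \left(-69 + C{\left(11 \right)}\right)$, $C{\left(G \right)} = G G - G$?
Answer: $204838032$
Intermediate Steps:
$C{\left(G \right)} = G^{2} - G$
$o = 902$ ($o = 22 \left(-69 + 11 \left(-1 + 11\right)\right) = 22 \left(-69 + 11 \cdot 10\right) = 22 \left(-69 + 110\right) = 22 \cdot 41 = 902$)
$\left(\left(\left(-72\right) 81 - 47\right) + 12543\right) \left(29836 + o\right) = \left(\left(\left(-72\right) 81 - 47\right) + 12543\right) \left(29836 + 902\right) = \left(\left(-5832 - 47\right) + 12543\right) 30738 = \left(-5879 + 12543\right) 30738 = 6664 \cdot 30738 = 204838032$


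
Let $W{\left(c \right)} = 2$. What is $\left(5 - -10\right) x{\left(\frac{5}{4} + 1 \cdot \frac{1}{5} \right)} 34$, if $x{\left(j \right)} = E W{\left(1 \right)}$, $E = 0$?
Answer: $0$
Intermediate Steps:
$x{\left(j \right)} = 0$ ($x{\left(j \right)} = 0 \cdot 2 = 0$)
$\left(5 - -10\right) x{\left(\frac{5}{4} + 1 \cdot \frac{1}{5} \right)} 34 = \left(5 - -10\right) 0 \cdot 34 = \left(5 + 10\right) 0 \cdot 34 = 15 \cdot 0 \cdot 34 = 0 \cdot 34 = 0$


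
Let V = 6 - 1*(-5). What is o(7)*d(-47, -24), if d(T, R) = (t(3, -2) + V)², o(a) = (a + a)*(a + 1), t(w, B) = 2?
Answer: 18928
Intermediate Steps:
V = 11 (V = 6 + 5 = 11)
o(a) = 2*a*(1 + a) (o(a) = (2*a)*(1 + a) = 2*a*(1 + a))
d(T, R) = 169 (d(T, R) = (2 + 11)² = 13² = 169)
o(7)*d(-47, -24) = (2*7*(1 + 7))*169 = (2*7*8)*169 = 112*169 = 18928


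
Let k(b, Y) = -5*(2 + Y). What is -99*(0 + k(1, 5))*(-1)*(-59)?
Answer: 204435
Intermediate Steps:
k(b, Y) = -10 - 5*Y
-99*(0 + k(1, 5))*(-1)*(-59) = -99*(0 + (-10 - 5*5))*(-1)*(-59) = -99*(0 + (-10 - 25))*(-1)*(-59) = -99*(0 - 35)*(-1)*(-59) = -(-3465)*(-1)*(-59) = -99*35*(-59) = -3465*(-59) = 204435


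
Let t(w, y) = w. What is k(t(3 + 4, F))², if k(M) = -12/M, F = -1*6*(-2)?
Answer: 144/49 ≈ 2.9388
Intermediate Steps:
F = 12 (F = -6*(-2) = 12)
k(t(3 + 4, F))² = (-12/(3 + 4))² = (-12/7)² = 144/49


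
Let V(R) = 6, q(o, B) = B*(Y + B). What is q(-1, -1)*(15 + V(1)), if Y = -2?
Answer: 63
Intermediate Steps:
q(o, B) = B*(-2 + B)
q(-1, -1)*(15 + V(1)) = (-(-2 - 1))*(15 + 6) = -1*(-3)*21 = 3*21 = 63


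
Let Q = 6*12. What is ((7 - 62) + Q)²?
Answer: 289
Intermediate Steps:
Q = 72
((7 - 62) + Q)² = ((7 - 62) + 72)² = (-55 + 72)² = 17² = 289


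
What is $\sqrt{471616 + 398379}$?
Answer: $7 \sqrt{17755} \approx 932.74$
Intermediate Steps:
$\sqrt{471616 + 398379} = \sqrt{869995} = 7 \sqrt{17755}$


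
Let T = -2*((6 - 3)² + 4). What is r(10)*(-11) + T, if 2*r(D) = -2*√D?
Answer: -26 + 11*√10 ≈ 8.7850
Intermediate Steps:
T = -26 (T = -2*(3² + 4) = -2*(9 + 4) = -2*13 = -26)
r(D) = -√D (r(D) = (-2*√D)/2 = -√D)
r(10)*(-11) + T = -√10*(-11) - 26 = 11*√10 - 26 = -26 + 11*√10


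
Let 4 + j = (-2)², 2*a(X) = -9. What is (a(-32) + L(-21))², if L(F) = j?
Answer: 81/4 ≈ 20.250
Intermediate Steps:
a(X) = -9/2 (a(X) = (½)*(-9) = -9/2)
j = 0 (j = -4 + (-2)² = -4 + 4 = 0)
L(F) = 0
(a(-32) + L(-21))² = (-9/2 + 0)² = (-9/2)² = 81/4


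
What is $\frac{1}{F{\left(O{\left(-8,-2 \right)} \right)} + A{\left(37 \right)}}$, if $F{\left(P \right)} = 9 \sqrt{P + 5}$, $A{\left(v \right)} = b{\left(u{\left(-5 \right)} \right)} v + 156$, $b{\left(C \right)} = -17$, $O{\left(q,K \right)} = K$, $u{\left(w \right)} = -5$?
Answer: $- \frac{473}{223486} - \frac{9 \sqrt{3}}{223486} \approx -0.0021862$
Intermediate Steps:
$A{\left(v \right)} = 156 - 17 v$ ($A{\left(v \right)} = - 17 v + 156 = 156 - 17 v$)
$F{\left(P \right)} = 9 \sqrt{5 + P}$
$\frac{1}{F{\left(O{\left(-8,-2 \right)} \right)} + A{\left(37 \right)}} = \frac{1}{9 \sqrt{5 - 2} + \left(156 - 629\right)} = \frac{1}{9 \sqrt{3} + \left(156 - 629\right)} = \frac{1}{9 \sqrt{3} - 473} = \frac{1}{-473 + 9 \sqrt{3}}$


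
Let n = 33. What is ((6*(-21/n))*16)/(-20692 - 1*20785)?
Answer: 672/456247 ≈ 0.0014729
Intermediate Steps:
((6*(-21/n))*16)/(-20692 - 1*20785) = ((6*(-21/33))*16)/(-20692 - 1*20785) = ((6*(-21*1/33))*16)/(-20692 - 20785) = ((6*(-7/11))*16)/(-41477) = -42/11*16*(-1/41477) = -672/11*(-1/41477) = 672/456247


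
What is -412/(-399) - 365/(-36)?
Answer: 53489/4788 ≈ 11.171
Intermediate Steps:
-412/(-399) - 365/(-36) = -412*(-1/399) - 365*(-1/36) = 412/399 + 365/36 = 53489/4788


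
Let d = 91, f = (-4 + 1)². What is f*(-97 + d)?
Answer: -54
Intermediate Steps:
f = 9 (f = (-3)² = 9)
f*(-97 + d) = 9*(-97 + 91) = 9*(-6) = -54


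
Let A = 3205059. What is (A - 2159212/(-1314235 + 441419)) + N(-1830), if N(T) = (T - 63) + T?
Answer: 698544860347/218204 ≈ 3.2013e+6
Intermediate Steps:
N(T) = -63 + 2*T (N(T) = (-63 + T) + T = -63 + 2*T)
(A - 2159212/(-1314235 + 441419)) + N(-1830) = (3205059 - 2159212/(-1314235 + 441419)) + (-63 + 2*(-1830)) = (3205059 - 2159212/(-872816)) + (-63 - 3660) = (3205059 - 2159212*(-1/872816)) - 3723 = (3205059 + 539803/218204) - 3723 = 699357233839/218204 - 3723 = 698544860347/218204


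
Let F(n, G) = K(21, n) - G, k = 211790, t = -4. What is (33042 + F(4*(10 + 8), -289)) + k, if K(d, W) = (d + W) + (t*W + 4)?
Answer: 244930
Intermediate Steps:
K(d, W) = 4 + d - 3*W (K(d, W) = (d + W) + (-4*W + 4) = (W + d) + (4 - 4*W) = 4 + d - 3*W)
F(n, G) = 25 - G - 3*n (F(n, G) = (4 + 21 - 3*n) - G = (25 - 3*n) - G = 25 - G - 3*n)
(33042 + F(4*(10 + 8), -289)) + k = (33042 + (25 - 1*(-289) - 12*(10 + 8))) + 211790 = (33042 + (25 + 289 - 12*18)) + 211790 = (33042 + (25 + 289 - 3*72)) + 211790 = (33042 + (25 + 289 - 216)) + 211790 = (33042 + 98) + 211790 = 33140 + 211790 = 244930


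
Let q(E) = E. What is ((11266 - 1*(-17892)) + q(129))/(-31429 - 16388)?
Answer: -29287/47817 ≈ -0.61248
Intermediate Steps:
((11266 - 1*(-17892)) + q(129))/(-31429 - 16388) = ((11266 - 1*(-17892)) + 129)/(-31429 - 16388) = ((11266 + 17892) + 129)/(-47817) = (29158 + 129)*(-1/47817) = 29287*(-1/47817) = -29287/47817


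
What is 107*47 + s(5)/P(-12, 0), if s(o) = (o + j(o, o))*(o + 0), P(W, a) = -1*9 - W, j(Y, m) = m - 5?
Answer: 15112/3 ≈ 5037.3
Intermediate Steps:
j(Y, m) = -5 + m
P(W, a) = -9 - W
s(o) = o*(-5 + 2*o) (s(o) = (o + (-5 + o))*(o + 0) = (-5 + 2*o)*o = o*(-5 + 2*o))
107*47 + s(5)/P(-12, 0) = 107*47 + (5*(-5 + 2*5))/(-9 - 1*(-12)) = 5029 + (5*(-5 + 10))/(-9 + 12) = 5029 + (5*5)/3 = 5029 + 25*(1/3) = 5029 + 25/3 = 15112/3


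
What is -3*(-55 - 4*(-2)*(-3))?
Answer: 237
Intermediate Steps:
-3*(-55 - 4*(-2)*(-3)) = -3*(-55 + 8*(-3)) = -3*(-55 - 24) = -3*(-79) = 237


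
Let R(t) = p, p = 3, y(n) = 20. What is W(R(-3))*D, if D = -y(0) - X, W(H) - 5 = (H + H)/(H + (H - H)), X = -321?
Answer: 2107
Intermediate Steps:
R(t) = 3
W(H) = 7 (W(H) = 5 + (H + H)/(H + (H - H)) = 5 + (2*H)/(H + 0) = 5 + (2*H)/H = 5 + 2 = 7)
D = 301 (D = -1*20 - 1*(-321) = -20 + 321 = 301)
W(R(-3))*D = 7*301 = 2107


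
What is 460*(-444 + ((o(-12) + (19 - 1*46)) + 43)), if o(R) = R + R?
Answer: -207920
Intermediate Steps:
o(R) = 2*R
460*(-444 + ((o(-12) + (19 - 1*46)) + 43)) = 460*(-444 + ((2*(-12) + (19 - 1*46)) + 43)) = 460*(-444 + ((-24 + (19 - 46)) + 43)) = 460*(-444 + ((-24 - 27) + 43)) = 460*(-444 + (-51 + 43)) = 460*(-444 - 8) = 460*(-452) = -207920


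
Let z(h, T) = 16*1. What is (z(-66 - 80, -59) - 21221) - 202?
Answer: -21407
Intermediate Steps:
z(h, T) = 16
(z(-66 - 80, -59) - 21221) - 202 = (16 - 21221) - 202 = -21205 - 202 = -21407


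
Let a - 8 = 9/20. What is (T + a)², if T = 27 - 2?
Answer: 447561/400 ≈ 1118.9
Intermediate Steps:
a = 169/20 (a = 8 + 9/20 = 169/20 ≈ 8.4500)
T = 25
(T + a)² = (25 + 169/20)² = (669/20)² = 447561/400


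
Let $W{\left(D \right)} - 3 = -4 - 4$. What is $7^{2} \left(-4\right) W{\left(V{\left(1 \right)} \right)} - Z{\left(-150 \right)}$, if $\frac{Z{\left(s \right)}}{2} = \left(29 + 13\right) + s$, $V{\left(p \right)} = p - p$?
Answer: $1196$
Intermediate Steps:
$V{\left(p \right)} = 0$
$Z{\left(s \right)} = 84 + 2 s$ ($Z{\left(s \right)} = 2 \left(\left(29 + 13\right) + s\right) = 2 \left(42 + s\right) = 84 + 2 s$)
$W{\left(D \right)} = -5$ ($W{\left(D \right)} = 3 - 8 = -5$)
$7^{2} \left(-4\right) W{\left(V{\left(1 \right)} \right)} - Z{\left(-150 \right)} = 7^{2} \left(-4\right) \left(-5\right) - \left(84 + 2 \left(-150\right)\right) = 49 \left(-4\right) \left(-5\right) - \left(84 - 300\right) = \left(-196\right) \left(-5\right) - -216 = 980 + 216 = 1196$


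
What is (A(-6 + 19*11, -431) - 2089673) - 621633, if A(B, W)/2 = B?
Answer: -2710900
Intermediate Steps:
A(B, W) = 2*B
(A(-6 + 19*11, -431) - 2089673) - 621633 = (2*(-6 + 19*11) - 2089673) - 621633 = (2*(-6 + 209) - 2089673) - 621633 = (2*203 - 2089673) - 621633 = (406 - 2089673) - 621633 = -2089267 - 621633 = -2710900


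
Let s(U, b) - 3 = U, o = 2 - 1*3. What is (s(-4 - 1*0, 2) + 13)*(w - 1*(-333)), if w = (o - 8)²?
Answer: 4968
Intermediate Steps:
o = -1 (o = 2 - 3 = -1)
s(U, b) = 3 + U
w = 81 (w = (-1 - 8)² = (-9)² = 81)
(s(-4 - 1*0, 2) + 13)*(w - 1*(-333)) = ((3 + (-4 - 1*0)) + 13)*(81 - 1*(-333)) = ((3 + (-4 + 0)) + 13)*(81 + 333) = ((3 - 4) + 13)*414 = (-1 + 13)*414 = 12*414 = 4968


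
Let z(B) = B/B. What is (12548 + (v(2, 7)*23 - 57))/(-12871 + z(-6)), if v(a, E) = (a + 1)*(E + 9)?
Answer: -2719/2574 ≈ -1.0563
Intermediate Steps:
v(a, E) = (1 + a)*(9 + E)
z(B) = 1
(12548 + (v(2, 7)*23 - 57))/(-12871 + z(-6)) = (12548 + ((9 + 7 + 9*2 + 7*2)*23 - 57))/(-12871 + 1) = (12548 + ((9 + 7 + 18 + 14)*23 - 57))/(-12870) = (12548 + (48*23 - 57))*(-1/12870) = (12548 + (1104 - 57))*(-1/12870) = (12548 + 1047)*(-1/12870) = 13595*(-1/12870) = -2719/2574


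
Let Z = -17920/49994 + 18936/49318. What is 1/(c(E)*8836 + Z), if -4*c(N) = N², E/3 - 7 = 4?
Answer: -88057289/211830700228981 ≈ -4.1570e-7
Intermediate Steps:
E = 33 (E = 21 + 3*4 = 21 + 12 = 33)
c(N) = -N²/4
Z = 2246708/88057289 (Z = -17920*1/49994 + 18936*(1/49318) = -1280/3571 + 9468/24659 = 2246708/88057289 ≈ 0.025514)
1/(c(E)*8836 + Z) = 1/(-¼*33²*8836 + 2246708/88057289) = 1/(-¼*1089*8836 + 2246708/88057289) = 1/(-1089/4*8836 + 2246708/88057289) = 1/(-2405601 + 2246708/88057289) = 1/(-211830700228981/88057289) = -88057289/211830700228981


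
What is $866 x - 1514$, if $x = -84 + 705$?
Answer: $536272$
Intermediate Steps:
$x = 621$
$866 x - 1514 = 866 \cdot 621 - 1514 = 537786 - 1514 = 536272$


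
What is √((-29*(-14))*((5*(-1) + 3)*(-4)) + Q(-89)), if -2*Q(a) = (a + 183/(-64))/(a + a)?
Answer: √6585693217/1424 ≈ 56.989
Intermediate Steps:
Q(a) = -(-183/64 + a)/(4*a) (Q(a) = -(a + 183/(-64))/(2*(a + a)) = -(a + 183*(-1/64))/(2*(2*a)) = -(a - 183/64)*1/(2*a)/2 = -(-183/64 + a)*1/(2*a)/2 = -(-183/64 + a)/(4*a))
√((-29*(-14))*((5*(-1) + 3)*(-4)) + Q(-89)) = √((-29*(-14))*((5*(-1) + 3)*(-4)) + (1/256)*(183 - 64*(-89))/(-89)) = √(406*((-5 + 3)*(-4)) + (1/256)*(-1/89)*(183 + 5696)) = √(406*(-2*(-4)) + (1/256)*(-1/89)*5879) = √(406*8 - 5879/22784) = √(3248 - 5879/22784) = √(73996553/22784) = √6585693217/1424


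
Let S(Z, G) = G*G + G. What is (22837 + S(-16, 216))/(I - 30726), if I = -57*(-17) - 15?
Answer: -69709/29772 ≈ -2.3414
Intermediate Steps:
S(Z, G) = G + G² (S(Z, G) = G² + G = G + G²)
I = 954 (I = 969 - 15 = 954)
(22837 + S(-16, 216))/(I - 30726) = (22837 + 216*(1 + 216))/(954 - 30726) = (22837 + 216*217)/(-29772) = (22837 + 46872)*(-1/29772) = 69709*(-1/29772) = -69709/29772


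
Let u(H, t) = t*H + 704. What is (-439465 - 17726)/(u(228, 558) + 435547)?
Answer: -152397/187825 ≈ -0.81138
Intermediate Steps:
u(H, t) = 704 + H*t (u(H, t) = H*t + 704 = 704 + H*t)
(-439465 - 17726)/(u(228, 558) + 435547) = (-439465 - 17726)/((704 + 228*558) + 435547) = -457191/((704 + 127224) + 435547) = -457191/(127928 + 435547) = -457191/563475 = -457191*1/563475 = -152397/187825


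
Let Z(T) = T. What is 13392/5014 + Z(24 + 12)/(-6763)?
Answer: 45194796/16954841 ≈ 2.6656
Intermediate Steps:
13392/5014 + Z(24 + 12)/(-6763) = 13392/5014 + (24 + 12)/(-6763) = 13392*(1/5014) + 36*(-1/6763) = 6696/2507 - 36/6763 = 45194796/16954841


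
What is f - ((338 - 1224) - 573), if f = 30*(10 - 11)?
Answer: 1429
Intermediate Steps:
f = -30 (f = 30*(-1) = -30)
f - ((338 - 1224) - 573) = -30 - ((338 - 1224) - 573) = -30 - (-886 - 573) = -30 - 1*(-1459) = -30 + 1459 = 1429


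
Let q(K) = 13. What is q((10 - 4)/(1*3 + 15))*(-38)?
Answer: -494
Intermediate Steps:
q((10 - 4)/(1*3 + 15))*(-38) = 13*(-38) = -494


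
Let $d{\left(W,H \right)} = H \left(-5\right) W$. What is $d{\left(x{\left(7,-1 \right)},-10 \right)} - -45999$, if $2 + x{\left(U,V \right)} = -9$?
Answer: $45449$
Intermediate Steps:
$x{\left(U,V \right)} = -11$ ($x{\left(U,V \right)} = -2 - 9 = -11$)
$d{\left(W,H \right)} = - 5 H W$
$d{\left(x{\left(7,-1 \right)},-10 \right)} - -45999 = \left(-5\right) \left(-10\right) \left(-11\right) - -45999 = -550 + 45999 = 45449$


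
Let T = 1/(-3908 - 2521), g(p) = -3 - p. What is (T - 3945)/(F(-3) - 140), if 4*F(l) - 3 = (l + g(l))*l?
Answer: 25362406/880773 ≈ 28.796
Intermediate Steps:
T = -1/6429 (T = 1/(-6429) = -1/6429 ≈ -0.00015555)
F(l) = ¾ - 3*l/4 (F(l) = ¾ + ((l + (-3 - l))*l)/4 = ¾ + (-3*l)/4 = ¾ - 3*l/4)
(T - 3945)/(F(-3) - 140) = (-1/6429 - 3945)/((¾ - ¾*(-3)) - 140) = -25362406/(6429*((¾ + 9/4) - 140)) = -25362406/(6429*(3 - 140)) = -25362406/6429/(-137) = -25362406/6429*(-1/137) = 25362406/880773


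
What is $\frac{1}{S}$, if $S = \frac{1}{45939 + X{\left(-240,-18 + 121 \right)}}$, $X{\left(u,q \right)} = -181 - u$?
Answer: $45998$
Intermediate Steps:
$S = \frac{1}{45998}$ ($S = \frac{1}{45939 - -59} = \frac{1}{45939 + \left(-181 + 240\right)} = \frac{1}{45939 + 59} = \frac{1}{45998} \approx 2.174 \cdot 10^{-5}$)
$\frac{1}{S} = \frac{1}{\frac{1}{45998}} = 45998$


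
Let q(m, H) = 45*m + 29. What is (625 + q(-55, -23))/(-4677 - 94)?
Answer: 1821/4771 ≈ 0.38168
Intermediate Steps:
q(m, H) = 29 + 45*m
(625 + q(-55, -23))/(-4677 - 94) = (625 + (29 + 45*(-55)))/(-4677 - 94) = (625 + (29 - 2475))/(-4771) = (625 - 2446)*(-1/4771) = -1821*(-1/4771) = 1821/4771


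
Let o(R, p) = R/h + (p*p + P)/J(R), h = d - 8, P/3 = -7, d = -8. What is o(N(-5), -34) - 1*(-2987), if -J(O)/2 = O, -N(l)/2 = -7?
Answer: 164953/56 ≈ 2945.6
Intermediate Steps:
N(l) = 14 (N(l) = -2*(-7) = 14)
J(O) = -2*O
P = -21 (P = 3*(-7) = -21)
h = -16 (h = -8 - 8 = -16)
o(R, p) = -R/16 - (-21 + p**2)/(2*R) (o(R, p) = R/(-16) + (p*p - 21)/((-2*R)) = R*(-1/16) + (p**2 - 21)*(-1/(2*R)) = -R/16 + (-21 + p**2)*(-1/(2*R)) = -R/16 - (-21 + p**2)/(2*R))
o(N(-5), -34) - 1*(-2987) = (1/16)*(168 - 1*14**2 - 8*(-34)**2)/14 - 1*(-2987) = (1/16)*(1/14)*(168 - 1*196 - 8*1156) + 2987 = (1/16)*(1/14)*(168 - 196 - 9248) + 2987 = (1/16)*(1/14)*(-9276) + 2987 = -2319/56 + 2987 = 164953/56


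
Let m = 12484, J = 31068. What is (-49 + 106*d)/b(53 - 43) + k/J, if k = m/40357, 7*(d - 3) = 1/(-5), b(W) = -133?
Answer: -2917917763816/1459122872445 ≈ -1.9998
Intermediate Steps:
d = 104/35 (d = 3 + (⅐)/(-5) = 3 + (⅐)*(-⅕) = 3 - 1/35 = 104/35 ≈ 2.9714)
k = 12484/40357 ≈ 0.30934
(-49 + 106*d)/b(53 - 43) + k/J = (-49 + 106*(104/35))/(-133) + (12484/40357)/31068 = (-49 + 11024/35)*(-1/133) + (12484/40357)*(1/31068) = (9309/35)*(-1/133) + 3121/313452819 = -9309/4655 + 3121/313452819 = -2917917763816/1459122872445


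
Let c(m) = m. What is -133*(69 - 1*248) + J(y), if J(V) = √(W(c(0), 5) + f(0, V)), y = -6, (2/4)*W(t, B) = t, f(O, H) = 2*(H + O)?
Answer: 23807 + 2*I*√3 ≈ 23807.0 + 3.4641*I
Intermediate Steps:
f(O, H) = 2*H + 2*O
W(t, B) = 2*t
J(V) = √2*√V (J(V) = √(2*0 + (2*V + 2*0)) = √(0 + (2*V + 0)) = √(0 + 2*V) = √(2*V) = √2*√V)
-133*(69 - 1*248) + J(y) = -133*(69 - 1*248) + √2*√(-6) = -133*(69 - 248) + √2*(I*√6) = -133*(-179) + 2*I*√3 = 23807 + 2*I*√3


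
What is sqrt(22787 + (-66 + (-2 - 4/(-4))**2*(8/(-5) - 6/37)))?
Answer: sqrt(777565915)/185 ≈ 150.73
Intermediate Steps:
sqrt(22787 + (-66 + (-2 - 4/(-4))**2*(8/(-5) - 6/37))) = sqrt(22787 + (-66 + (-2 - 4*(-1/4))**2*(8*(-1/5) - 6*1/37))) = sqrt(22787 + (-66 + (-2 + 1)**2*(-8/5 - 6/37))) = sqrt(22787 + (-66 + (-1)**2*(-326/185))) = sqrt(22787 + (-66 + 1*(-326/185))) = sqrt(22787 + (-66 - 326/185)) = sqrt(22787 - 12536/185) = sqrt(4203059/185) = sqrt(777565915)/185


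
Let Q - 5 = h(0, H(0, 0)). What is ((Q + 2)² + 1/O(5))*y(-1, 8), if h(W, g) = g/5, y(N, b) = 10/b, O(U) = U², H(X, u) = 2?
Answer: 137/2 ≈ 68.500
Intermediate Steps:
h(W, g) = g/5 (h(W, g) = g*(⅕) = g/5)
Q = 27/5 (Q = 5 + (⅕)*2 = 5 + ⅖ = 27/5 ≈ 5.4000)
((Q + 2)² + 1/O(5))*y(-1, 8) = ((27/5 + 2)² + 1/(5²))*(10/8) = ((37/5)² + 1/25)*(10*(⅛)) = (1369/25 + 1/25)*(5/4) = (274/5)*(5/4) = 137/2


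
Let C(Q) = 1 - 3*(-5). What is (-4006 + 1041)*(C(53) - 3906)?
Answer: 11533850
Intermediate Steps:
C(Q) = 16 (C(Q) = 1 + 15 = 16)
(-4006 + 1041)*(C(53) - 3906) = (-4006 + 1041)*(16 - 3906) = -2965*(-3890) = 11533850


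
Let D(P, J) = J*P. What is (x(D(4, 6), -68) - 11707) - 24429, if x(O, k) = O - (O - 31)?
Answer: -36105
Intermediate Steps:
x(O, k) = 31 (x(O, k) = O - (-31 + O) = O + (31 - O) = 31)
(x(D(4, 6), -68) - 11707) - 24429 = (31 - 11707) - 24429 = -11676 - 24429 = -36105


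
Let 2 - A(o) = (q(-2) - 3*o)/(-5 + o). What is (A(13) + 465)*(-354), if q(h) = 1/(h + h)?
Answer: -2672877/16 ≈ -1.6705e+5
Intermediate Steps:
q(h) = 1/(2*h)
A(o) = 2 - (-¼ - 3*o)/(-5 + o) (A(o) = 2 - ((½)/(-2) - 3*o)/(-5 + o) = 2 - ((½)*(-½) - 3*o)/(-5 + o) = 2 - (-¼ - 3*o)/(-5 + o))
(A(13) + 465)*(-354) = ((-39 + 20*13)/(4*(-5 + 13)) + 465)*(-354) = ((¼)*(-39 + 260)/8 + 465)*(-354) = ((¼)*(⅛)*221 + 465)*(-354) = (221/32 + 465)*(-354) = (15101/32)*(-354) = -2672877/16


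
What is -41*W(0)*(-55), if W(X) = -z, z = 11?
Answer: -24805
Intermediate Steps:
W(X) = -11 (W(X) = -1*11 = -11)
-41*W(0)*(-55) = -41*(-11)*(-55) = 451*(-55) = -24805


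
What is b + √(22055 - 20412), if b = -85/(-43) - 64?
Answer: -2667/43 + √1643 ≈ -21.489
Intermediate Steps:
b = -2667/43 (b = -1/43*(-85) - 64 = 85/43 - 64 = -2667/43 ≈ -62.023)
b + √(22055 - 20412) = -2667/43 + √(22055 - 20412) = -2667/43 + √1643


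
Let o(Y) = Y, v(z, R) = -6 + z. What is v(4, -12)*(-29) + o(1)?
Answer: 59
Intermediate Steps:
v(4, -12)*(-29) + o(1) = (-6 + 4)*(-29) + 1 = -2*(-29) + 1 = 58 + 1 = 59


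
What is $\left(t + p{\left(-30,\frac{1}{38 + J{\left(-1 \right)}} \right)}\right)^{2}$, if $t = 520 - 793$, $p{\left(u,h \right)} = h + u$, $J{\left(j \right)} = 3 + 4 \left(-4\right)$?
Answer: $\frac{57365476}{625} \approx 91785.0$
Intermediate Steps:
$J{\left(j \right)} = -13$ ($J{\left(j \right)} = 3 - 16 = -13$)
$t = -273$
$\left(t + p{\left(-30,\frac{1}{38 + J{\left(-1 \right)}} \right)}\right)^{2} = \left(-273 - \left(30 - \frac{1}{38 - 13}\right)\right)^{2} = \left(-273 - \left(30 - \frac{1}{25}\right)\right)^{2} = \left(-273 + \left(\frac{1}{25} - 30\right)\right)^{2} = \left(-273 - \frac{749}{25}\right)^{2} = \left(- \frac{7574}{25}\right)^{2} = \frac{57365476}{625}$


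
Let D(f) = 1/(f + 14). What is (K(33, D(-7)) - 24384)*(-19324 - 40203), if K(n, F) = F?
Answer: 10160485049/7 ≈ 1.4515e+9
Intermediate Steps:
D(f) = 1/(14 + f)
(K(33, D(-7)) - 24384)*(-19324 - 40203) = (1/(14 - 7) - 24384)*(-19324 - 40203) = (1/7 - 24384)*(-59527) = (⅐ - 24384)*(-59527) = -170687/7*(-59527) = 10160485049/7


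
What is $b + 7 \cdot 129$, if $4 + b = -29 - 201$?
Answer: $669$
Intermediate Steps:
$b = -234$ ($b = -4 - 230 = -234$)
$b + 7 \cdot 129 = -234 + 7 \cdot 129 = -234 + 903 = 669$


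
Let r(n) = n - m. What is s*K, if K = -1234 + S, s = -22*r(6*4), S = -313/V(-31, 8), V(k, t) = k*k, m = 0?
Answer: 626306736/961 ≈ 6.5172e+5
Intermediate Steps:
V(k, t) = k²
r(n) = n (r(n) = n - 1*0 = n + 0 = n)
S = -313/961 (S = -313/((-31)²) = -313/961 ≈ -0.32570)
s = -528 (s = -132*4 = -22*24 = -528)
K = -1186187/961 (K = -1234 - 313/961 = -1186187/961 ≈ -1234.3)
s*K = -528*(-1186187/961) = 626306736/961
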